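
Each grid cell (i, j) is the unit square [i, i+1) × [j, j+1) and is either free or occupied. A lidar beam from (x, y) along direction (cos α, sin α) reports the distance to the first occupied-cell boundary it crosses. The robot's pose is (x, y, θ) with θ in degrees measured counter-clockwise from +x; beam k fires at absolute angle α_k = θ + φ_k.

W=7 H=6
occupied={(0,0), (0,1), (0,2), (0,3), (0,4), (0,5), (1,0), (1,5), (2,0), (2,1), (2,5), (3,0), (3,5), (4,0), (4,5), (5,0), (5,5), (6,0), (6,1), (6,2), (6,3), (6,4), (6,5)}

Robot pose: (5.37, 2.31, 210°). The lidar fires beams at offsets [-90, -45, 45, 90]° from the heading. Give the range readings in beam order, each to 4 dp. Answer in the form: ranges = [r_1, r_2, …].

beam 1: φ=-90°, α=120°
  direction (-0.5000, 0.8660); cell (5,2); t to first gridline: x 0.7400, y 0.7967 (then +2.0000 / +1.1547)
    (4,2) via x @ 0.7400
    (4,3) via y @ 0.7967
    (4,4) via y @ 1.9514
    (3,4) via x @ 2.7400
    (3,5) via y @ 3.1061  # hit
  → r_1 = 3.1061
beam 2: φ=-45°, α=165°
  direction (-0.9659, 0.2588); cell (5,2); t to first gridline: x 0.3831, y 2.6660 (then +1.0353 / +3.8637)
    (4,2) via x @ 0.3831
    (3,2) via x @ 1.4183
    (2,2) via x @ 2.4536
    (2,3) via y @ 2.6660
    (1,3) via x @ 3.4889
    (0,3) via x @ 4.5242  # hit
  → r_2 = 4.5242
beam 3: φ=45°, α=255°
  direction (-0.2588, -0.9659); cell (5,2); t to first gridline: x 1.4296, y 0.3209 (then +3.8637 / +1.0353)
    (5,1) via y @ 0.3209
    (5,0) via y @ 1.3562  # hit
  → r_3 = 1.3562
beam 4: φ=90°, α=300°
  direction (0.5000, -0.8660); cell (5,2); t to first gridline: x 1.2600, y 0.3580 (then +2.0000 / +1.1547)
    (5,1) via y @ 0.3580
    (6,1) via x @ 1.2600  # hit
  → r_4 = 1.2600

ranges = [3.1061, 4.5242, 1.3562, 1.2600]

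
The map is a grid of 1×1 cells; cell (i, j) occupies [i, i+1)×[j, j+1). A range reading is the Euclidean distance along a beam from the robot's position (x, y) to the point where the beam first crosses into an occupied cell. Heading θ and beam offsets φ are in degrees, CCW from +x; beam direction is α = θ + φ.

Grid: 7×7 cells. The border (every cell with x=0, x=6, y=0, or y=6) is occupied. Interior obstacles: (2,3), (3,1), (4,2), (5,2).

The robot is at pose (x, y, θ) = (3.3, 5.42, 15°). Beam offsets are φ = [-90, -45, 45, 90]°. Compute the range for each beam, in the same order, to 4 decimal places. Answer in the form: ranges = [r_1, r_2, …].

ranges = [2.7046, 3.1177, 0.6697, 0.6005]

beam 1: φ=-90°, α=285°
  d=(0.2588,-0.9659)  start (3,5)  tX=2.7046 tY=0.4348  stride 1/|dx|=3.8637 1/|dy|=1.0353
    cross y-line → (3,4), t=0.4348
    cross y-line → (3,3), t=1.4701
    cross y-line → (3,2), t=2.5054
    cross x-line → (4,2), t=2.7046 (wall)
  → r_1 = 2.7046
beam 2: φ=-45°, α=330°
  d=(0.8660,-0.5000)  start (3,5)  tX=0.8083 tY=0.8400  stride 1/|dx|=1.1547 1/|dy|=2.0000
    cross x-line → (4,5), t=0.8083
    cross y-line → (4,4), t=0.8400
    cross x-line → (5,4), t=1.9630
    cross y-line → (5,3), t=2.8400
    cross x-line → (6,3), t=3.1177 (wall)
  → r_2 = 3.1177
beam 3: φ=45°, α=60°
  d=(0.5000,0.8660)  start (3,5)  tX=1.4000 tY=0.6697  stride 1/|dx|=2.0000 1/|dy|=1.1547
    cross y-line → (3,6), t=0.6697 (wall)
  → r_3 = 0.6697
beam 4: φ=90°, α=105°
  d=(-0.2588,0.9659)  start (3,5)  tX=1.1591 tY=0.6005  stride 1/|dx|=3.8637 1/|dy|=1.0353
    cross y-line → (3,6), t=0.6005 (wall)
  → r_4 = 0.6005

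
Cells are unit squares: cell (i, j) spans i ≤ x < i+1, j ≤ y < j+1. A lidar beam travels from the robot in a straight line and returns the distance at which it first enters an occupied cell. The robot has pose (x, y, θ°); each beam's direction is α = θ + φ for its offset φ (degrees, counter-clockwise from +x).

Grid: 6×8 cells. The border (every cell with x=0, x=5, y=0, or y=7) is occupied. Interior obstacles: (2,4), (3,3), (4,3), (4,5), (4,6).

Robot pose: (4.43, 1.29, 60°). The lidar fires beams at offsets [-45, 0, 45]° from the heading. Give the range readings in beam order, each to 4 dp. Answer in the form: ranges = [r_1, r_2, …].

beam 1: φ=-45°, α=15°
  d=(0.9659,0.2588)  start (4,1)  tX=0.5901 tY=2.7432  stride 1/|dx|=1.0353 1/|dy|=3.8637
    cross x-line → (5,1), t=0.5901 (wall)
  → r_1 = 0.5901
beam 2: φ=0°, α=60°
  d=(0.5000,0.8660)  start (4,1)  tX=1.1400 tY=0.8198  stride 1/|dx|=2.0000 1/|dy|=1.1547
    cross y-line → (4,2), t=0.8198
    cross x-line → (5,2), t=1.1400 (wall)
  → r_2 = 1.1400
beam 3: φ=45°, α=105°
  d=(-0.2588,0.9659)  start (4,1)  tX=1.6614 tY=0.7350  stride 1/|dx|=3.8637 1/|dy|=1.0353
    cross y-line → (4,2), t=0.7350
    cross x-line → (3,2), t=1.6614
    cross y-line → (3,3), t=1.7703 (wall)
  → r_3 = 1.7703

ranges = [0.5901, 1.1400, 1.7703]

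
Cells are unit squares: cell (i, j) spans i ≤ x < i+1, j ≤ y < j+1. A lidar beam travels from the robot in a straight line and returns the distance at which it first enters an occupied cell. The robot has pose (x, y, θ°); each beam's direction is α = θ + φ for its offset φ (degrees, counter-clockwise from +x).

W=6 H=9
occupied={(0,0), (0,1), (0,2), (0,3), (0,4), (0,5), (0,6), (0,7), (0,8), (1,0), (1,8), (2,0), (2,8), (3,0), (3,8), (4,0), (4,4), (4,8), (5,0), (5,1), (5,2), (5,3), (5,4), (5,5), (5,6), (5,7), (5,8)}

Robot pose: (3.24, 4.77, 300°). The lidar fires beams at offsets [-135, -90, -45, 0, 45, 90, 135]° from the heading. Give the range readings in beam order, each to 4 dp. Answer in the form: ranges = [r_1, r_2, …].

beam 1: φ=-135°, α=165°
  d=(-0.9659,0.2588)  start (3,4)  tX=0.2485 tY=0.8887  stride 1/|dx|=1.0353 1/|dy|=3.8637
    cross x-line → (2,4), t=0.2485
    cross y-line → (2,5), t=0.8887
    cross x-line → (1,5), t=1.2837
    cross x-line → (0,5), t=2.3190 (wall)
  → r_1 = 2.3190
beam 2: φ=-90°, α=210°
  d=(-0.8660,-0.5000)  start (3,4)  tX=0.2771 tY=1.5400  stride 1/|dx|=1.1547 1/|dy|=2.0000
    cross x-line → (2,4), t=0.2771
    cross x-line → (1,4), t=1.4318
    cross y-line → (1,3), t=1.5400
    cross x-line → (0,3), t=2.5865 (wall)
  → r_2 = 2.5865
beam 3: φ=-45°, α=255°
  d=(-0.2588,-0.9659)  start (3,4)  tX=0.9273 tY=0.7972  stride 1/|dx|=3.8637 1/|dy|=1.0353
    cross y-line → (3,3), t=0.7972
    cross x-line → (2,3), t=0.9273
    cross y-line → (2,2), t=1.8324
    cross y-line → (2,1), t=2.8677
    cross y-line → (2,0), t=3.9030 (wall)
  → r_3 = 3.9030
beam 4: φ=0°, α=300°
  d=(0.5000,-0.8660)  start (3,4)  tX=1.5200 tY=0.8891  stride 1/|dx|=2.0000 1/|dy|=1.1547
    cross y-line → (3,3), t=0.8891
    cross x-line → (4,3), t=1.5200
    cross y-line → (4,2), t=2.0438
    cross y-line → (4,1), t=3.1985
    cross x-line → (5,1), t=3.5200 (wall)
  → r_4 = 3.5200
beam 5: φ=45°, α=345°
  d=(0.9659,-0.2588)  start (3,4)  tX=0.7868 tY=2.9751  stride 1/|dx|=1.0353 1/|dy|=3.8637
    cross x-line → (4,4), t=0.7868 (wall)
  → r_5 = 0.7868
beam 6: φ=90°, α=30°
  d=(0.8660,0.5000)  start (3,4)  tX=0.8776 tY=0.4600  stride 1/|dx|=1.1547 1/|dy|=2.0000
    cross y-line → (3,5), t=0.4600
    cross x-line → (4,5), t=0.8776
    cross x-line → (5,5), t=2.0323 (wall)
  → r_6 = 2.0323
beam 7: φ=135°, α=75°
  d=(0.2588,0.9659)  start (3,4)  tX=2.9364 tY=0.2381  stride 1/|dx|=3.8637 1/|dy|=1.0353
    cross y-line → (3,5), t=0.2381
    cross y-line → (3,6), t=1.2734
    cross y-line → (3,7), t=2.3087
    cross x-line → (4,7), t=2.9364
    cross y-line → (4,8), t=3.3439 (wall)
  → r_7 = 3.3439

ranges = [2.3190, 2.5865, 3.9030, 3.5200, 0.7868, 2.0323, 3.3439]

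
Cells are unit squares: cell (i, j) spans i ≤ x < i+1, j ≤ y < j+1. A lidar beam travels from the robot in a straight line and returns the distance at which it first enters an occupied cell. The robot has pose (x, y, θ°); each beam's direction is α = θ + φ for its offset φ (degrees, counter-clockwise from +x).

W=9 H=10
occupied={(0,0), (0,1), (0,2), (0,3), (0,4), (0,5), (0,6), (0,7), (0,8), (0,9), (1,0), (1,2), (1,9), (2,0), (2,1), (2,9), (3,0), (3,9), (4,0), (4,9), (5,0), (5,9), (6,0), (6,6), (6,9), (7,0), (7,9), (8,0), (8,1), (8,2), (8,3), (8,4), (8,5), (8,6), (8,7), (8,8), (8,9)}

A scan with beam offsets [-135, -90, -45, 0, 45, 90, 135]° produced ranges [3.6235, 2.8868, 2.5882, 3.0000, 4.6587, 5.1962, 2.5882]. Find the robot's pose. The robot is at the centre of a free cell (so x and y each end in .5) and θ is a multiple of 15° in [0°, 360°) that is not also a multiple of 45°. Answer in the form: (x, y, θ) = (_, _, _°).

(x, y, θ) = (3.5, 5.5, 240°)

Candidates: 53 free-cell centres × 16 headings = 848 poses. Raycast each; keep the one whose scan matches to 4 dp.
  (5.5, 4.5, 60°): beam 4 = 1.7321 ≠ 3.0000 ✗
  (5.5, 6.5, 210°): beam 1 = 2.5882 ≠ 3.6235 ✗
  (4.5, 3.5, 300°): beam 4 = 2.8868 ≠ 3.0000 ✗
  …
  (3.5, 5.5, 240°): r_1=3.6235, r_2=2.8868, r_3=2.5882, r_4=3.0000, r_5=4.6587, r_6=5.1962, r_7=2.5882 — all match ✓
Only this pose fits every beam.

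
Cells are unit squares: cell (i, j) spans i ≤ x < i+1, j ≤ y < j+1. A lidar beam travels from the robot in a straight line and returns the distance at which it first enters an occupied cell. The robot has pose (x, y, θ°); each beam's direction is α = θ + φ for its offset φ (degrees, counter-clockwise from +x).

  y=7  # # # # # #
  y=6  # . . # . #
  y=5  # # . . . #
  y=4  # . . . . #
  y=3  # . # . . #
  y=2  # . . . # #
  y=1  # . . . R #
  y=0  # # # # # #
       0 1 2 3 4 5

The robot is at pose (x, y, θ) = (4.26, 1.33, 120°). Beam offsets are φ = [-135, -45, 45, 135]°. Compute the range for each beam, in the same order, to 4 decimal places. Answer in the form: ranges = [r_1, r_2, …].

beam 1: φ=-135°, α=345°
  d=(0.9659,-0.2588)  start (4,1)  tX=0.7661 tY=1.2750  stride 1/|dx|=1.0353 1/|dy|=3.8637
    cross x-line → (5,1), t=0.7661 (wall)
  → r_1 = 0.7661
beam 2: φ=-45°, α=75°
  d=(0.2588,0.9659)  start (4,1)  tX=2.8591 tY=0.6936  stride 1/|dx|=3.8637 1/|dy|=1.0353
    cross y-line → (4,2), t=0.6936 (wall)
  → r_2 = 0.6936
beam 3: φ=45°, α=165°
  d=(-0.9659,0.2588)  start (4,1)  tX=0.2692 tY=2.5887  stride 1/|dx|=1.0353 1/|dy|=3.8637
    cross x-line → (3,1), t=0.2692
    cross x-line → (2,1), t=1.3044
    cross x-line → (1,1), t=2.3397
    cross y-line → (1,2), t=2.5887
    cross x-line → (0,2), t=3.3750 (wall)
  → r_3 = 3.3750
beam 4: φ=135°, α=255°
  d=(-0.2588,-0.9659)  start (4,1)  tX=1.0046 tY=0.3416  stride 1/|dx|=3.8637 1/|dy|=1.0353
    cross y-line → (4,0), t=0.3416 (wall)
  → r_4 = 0.3416

ranges = [0.7661, 0.6936, 3.3750, 0.3416]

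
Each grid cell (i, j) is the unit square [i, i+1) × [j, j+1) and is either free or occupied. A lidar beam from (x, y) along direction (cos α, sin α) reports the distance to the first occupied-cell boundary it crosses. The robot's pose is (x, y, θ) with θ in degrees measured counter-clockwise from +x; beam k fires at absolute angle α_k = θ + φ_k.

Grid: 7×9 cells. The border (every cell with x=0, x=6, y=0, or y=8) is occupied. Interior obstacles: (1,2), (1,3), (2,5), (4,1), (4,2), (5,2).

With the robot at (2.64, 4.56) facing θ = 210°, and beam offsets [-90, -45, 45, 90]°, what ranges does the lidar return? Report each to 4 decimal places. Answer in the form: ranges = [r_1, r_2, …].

ranges = [0.5081, 1.6979, 2.4728, 2.7200]

beam 1: φ=-90°, α=120°
  cosα=-0.5000 sinα=0.8660 | (2,4) | tMaxX 1.2800 tMaxY 0.5081 | tΔX 2.0000 tΔY 1.1547
    t=0.5081 [y] (2,5) — stop
  → r_1 = 0.5081
beam 2: φ=-45°, α=165°
  cosα=-0.9659 sinα=0.2588 | (2,4) | tMaxX 0.6626 tMaxY 1.7000 | tΔX 1.0353 tΔY 3.8637
    t=0.6626 [x] (1,4)
    t=1.6979 [x] (0,4) — stop
  → r_2 = 1.6979
beam 3: φ=45°, α=255°
  cosα=-0.2588 sinα=-0.9659 | (2,4) | tMaxX 2.4728 tMaxY 0.5798 | tΔX 3.8637 tΔY 1.0353
    t=0.5798 [y] (2,3)
    t=1.6150 [y] (2,2)
    t=2.4728 [x] (1,2) — stop
  → r_3 = 2.4728
beam 4: φ=90°, α=300°
  cosα=0.5000 sinα=-0.8660 | (2,4) | tMaxX 0.7200 tMaxY 0.6466 | tΔX 2.0000 tΔY 1.1547
    t=0.6466 [y] (2,3)
    t=0.7200 [x] (3,3)
    t=1.8013 [y] (3,2)
    t=2.7200 [x] (4,2) — stop
  → r_4 = 2.7200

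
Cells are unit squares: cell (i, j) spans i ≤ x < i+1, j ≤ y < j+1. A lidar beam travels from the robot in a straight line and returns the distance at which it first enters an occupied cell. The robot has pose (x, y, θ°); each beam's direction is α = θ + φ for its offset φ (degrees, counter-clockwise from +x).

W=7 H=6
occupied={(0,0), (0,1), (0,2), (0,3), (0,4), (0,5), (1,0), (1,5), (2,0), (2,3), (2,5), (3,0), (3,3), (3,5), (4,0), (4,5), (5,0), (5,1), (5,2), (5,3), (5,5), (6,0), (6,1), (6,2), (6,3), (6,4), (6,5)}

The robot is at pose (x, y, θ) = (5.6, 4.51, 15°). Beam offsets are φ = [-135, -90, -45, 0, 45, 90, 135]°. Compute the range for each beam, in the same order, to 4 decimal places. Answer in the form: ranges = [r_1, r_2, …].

ranges = [0.5889, 0.5280, 0.4619, 0.4141, 0.5658, 0.5073, 0.9800]

beam 1: φ=-135°, α=240°
  direction (-0.5000, -0.8660); cell (5,4); t to first gridline: x 1.2000, y 0.5889 (then +2.0000 / +1.1547)
    (5,3) via y @ 0.5889  # hit
  → r_1 = 0.5889
beam 2: φ=-90°, α=285°
  direction (0.2588, -0.9659); cell (5,4); t to first gridline: x 1.5455, y 0.5280 (then +3.8637 / +1.0353)
    (5,3) via y @ 0.5280  # hit
  → r_2 = 0.5280
beam 3: φ=-45°, α=330°
  direction (0.8660, -0.5000); cell (5,4); t to first gridline: x 0.4619, y 1.0200 (then +1.1547 / +2.0000)
    (6,4) via x @ 0.4619  # hit
  → r_3 = 0.4619
beam 4: φ=0°, α=15°
  direction (0.9659, 0.2588); cell (5,4); t to first gridline: x 0.4141, y 1.8932 (then +1.0353 / +3.8637)
    (6,4) via x @ 0.4141  # hit
  → r_4 = 0.4141
beam 5: φ=45°, α=60°
  direction (0.5000, 0.8660); cell (5,4); t to first gridline: x 0.8000, y 0.5658 (then +2.0000 / +1.1547)
    (5,5) via y @ 0.5658  # hit
  → r_5 = 0.5658
beam 6: φ=90°, α=105°
  direction (-0.2588, 0.9659); cell (5,4); t to first gridline: x 2.3182, y 0.5073 (then +3.8637 / +1.0353)
    (5,5) via y @ 0.5073  # hit
  → r_6 = 0.5073
beam 7: φ=135°, α=150°
  direction (-0.8660, 0.5000); cell (5,4); t to first gridline: x 0.6928, y 0.9800 (then +1.1547 / +2.0000)
    (4,4) via x @ 0.6928
    (4,5) via y @ 0.9800  # hit
  → r_7 = 0.9800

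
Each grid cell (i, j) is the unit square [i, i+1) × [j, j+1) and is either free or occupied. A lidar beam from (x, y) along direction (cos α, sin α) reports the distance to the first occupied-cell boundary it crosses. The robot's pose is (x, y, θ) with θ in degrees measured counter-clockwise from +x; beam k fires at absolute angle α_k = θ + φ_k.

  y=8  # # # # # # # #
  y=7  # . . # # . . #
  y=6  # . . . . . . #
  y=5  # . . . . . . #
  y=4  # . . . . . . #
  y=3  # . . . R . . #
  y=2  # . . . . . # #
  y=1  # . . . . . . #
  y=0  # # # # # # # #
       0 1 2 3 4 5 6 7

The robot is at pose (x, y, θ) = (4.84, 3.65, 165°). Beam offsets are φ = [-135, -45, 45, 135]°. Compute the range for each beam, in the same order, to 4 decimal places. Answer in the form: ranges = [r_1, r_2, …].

ranges = [2.4942, 5.0229, 4.4341, 3.0600]

beam 1: φ=-135°, α=30°
  cosα=0.8660 sinα=0.5000 | (4,3) | tMaxX 0.1848 tMaxY 0.7000 | tΔX 1.1547 tΔY 2.0000
    t=0.1848 [x] (5,3)
    t=0.7000 [y] (5,4)
    t=1.3395 [x] (6,4)
    t=2.4942 [x] (7,4) — stop
  → r_1 = 2.4942
beam 2: φ=-45°, α=120°
  cosα=-0.5000 sinα=0.8660 | (4,3) | tMaxX 1.6800 tMaxY 0.4041 | tΔX 2.0000 tΔY 1.1547
    t=0.4041 [y] (4,4)
    t=1.5588 [y] (4,5)
    t=1.6800 [x] (3,5)
    t=2.7135 [y] (3,6)
    t=3.6800 [x] (2,6)
    t=3.8682 [y] (2,7)
    t=5.0229 [y] (2,8) — stop
  → r_2 = 5.0229
beam 3: φ=45°, α=210°
  cosα=-0.8660 sinα=-0.5000 | (4,3) | tMaxX 0.9699 tMaxY 1.3000 | tΔX 1.1547 tΔY 2.0000
    t=0.9699 [x] (3,3)
    t=1.3000 [y] (3,2)
    t=2.1246 [x] (2,2)
    t=3.2793 [x] (1,2)
    t=3.3000 [y] (1,1)
    t=4.4341 [x] (0,1) — stop
  → r_3 = 4.4341
beam 4: φ=135°, α=300°
  cosα=0.5000 sinα=-0.8660 | (4,3) | tMaxX 0.3200 tMaxY 0.7506 | tΔX 2.0000 tΔY 1.1547
    t=0.3200 [x] (5,3)
    t=0.7506 [y] (5,2)
    t=1.9053 [y] (5,1)
    t=2.3200 [x] (6,1)
    t=3.0600 [y] (6,0) — stop
  → r_4 = 3.0600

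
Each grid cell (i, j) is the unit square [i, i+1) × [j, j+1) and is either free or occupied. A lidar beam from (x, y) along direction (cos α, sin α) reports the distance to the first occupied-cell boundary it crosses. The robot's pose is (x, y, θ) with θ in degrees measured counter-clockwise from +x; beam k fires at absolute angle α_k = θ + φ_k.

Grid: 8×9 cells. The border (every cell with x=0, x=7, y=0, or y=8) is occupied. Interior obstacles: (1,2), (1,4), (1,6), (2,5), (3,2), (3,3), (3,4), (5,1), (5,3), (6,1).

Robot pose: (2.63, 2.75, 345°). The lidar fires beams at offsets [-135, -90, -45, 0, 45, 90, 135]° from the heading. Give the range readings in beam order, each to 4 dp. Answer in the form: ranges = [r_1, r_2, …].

beam 1: φ=-135°, α=210°
  dir = (cos 210°, sin 210°) = (-0.8660, -0.5000); from cell (2,2)
  next x-line at t=0.7275, next y-line at t=1.5000; Δt_x=1.1547, Δt_y=2.0000
    x: enter (1,2) at t=0.7275 ← occupied
  → r_1 = 0.7275
beam 2: φ=-90°, α=255°
  dir = (cos 255°, sin 255°) = (-0.2588, -0.9659); from cell (2,2)
  next x-line at t=2.4341, next y-line at t=0.7765; Δt_x=3.8637, Δt_y=1.0353
    y: enter (2,1) at t=0.7765
    y: enter (2,0) at t=1.8117 ← occupied
  → r_2 = 1.8117
beam 3: φ=-45°, α=300°
  dir = (cos 300°, sin 300°) = (0.5000, -0.8660); from cell (2,2)
  next x-line at t=0.7400, next y-line at t=0.8660; Δt_x=2.0000, Δt_y=1.1547
    x: enter (3,2) at t=0.7400 ← occupied
  → r_3 = 0.7400
beam 4: φ=0°, α=345°
  dir = (cos 345°, sin 345°) = (0.9659, -0.2588); from cell (2,2)
  next x-line at t=0.3831, next y-line at t=2.8978; Δt_x=1.0353, Δt_y=3.8637
    x: enter (3,2) at t=0.3831 ← occupied
  → r_4 = 0.3831
beam 5: φ=45°, α=30°
  dir = (cos 30°, sin 30°) = (0.8660, 0.5000); from cell (2,2)
  next x-line at t=0.4272, next y-line at t=0.5000; Δt_x=1.1547, Δt_y=2.0000
    x: enter (3,2) at t=0.4272 ← occupied
  → r_5 = 0.4272
beam 6: φ=90°, α=75°
  dir = (cos 75°, sin 75°) = (0.2588, 0.9659); from cell (2,2)
  next x-line at t=1.4296, next y-line at t=0.2588; Δt_x=3.8637, Δt_y=1.0353
    y: enter (2,3) at t=0.2588
    y: enter (2,4) at t=1.2941
    x: enter (3,4) at t=1.4296 ← occupied
  → r_6 = 1.4296
beam 7: φ=135°, α=120°
  dir = (cos 120°, sin 120°) = (-0.5000, 0.8660); from cell (2,2)
  next x-line at t=1.2600, next y-line at t=0.2887; Δt_x=2.0000, Δt_y=1.1547
    y: enter (2,3) at t=0.2887
    x: enter (1,3) at t=1.2600
    y: enter (1,4) at t=1.4434 ← occupied
  → r_7 = 1.4434

ranges = [0.7275, 1.8117, 0.7400, 0.3831, 0.4272, 1.4296, 1.4434]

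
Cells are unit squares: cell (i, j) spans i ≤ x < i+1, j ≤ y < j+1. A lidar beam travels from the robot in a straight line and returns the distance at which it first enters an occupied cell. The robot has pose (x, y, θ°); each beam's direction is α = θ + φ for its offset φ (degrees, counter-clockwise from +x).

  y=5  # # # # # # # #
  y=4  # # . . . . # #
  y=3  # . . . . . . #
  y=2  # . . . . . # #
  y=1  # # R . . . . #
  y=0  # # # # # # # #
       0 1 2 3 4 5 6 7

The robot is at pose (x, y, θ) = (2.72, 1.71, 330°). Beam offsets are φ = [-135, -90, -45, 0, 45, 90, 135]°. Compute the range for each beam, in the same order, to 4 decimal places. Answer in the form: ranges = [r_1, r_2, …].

ranges = [0.7454, 0.8198, 0.7350, 1.4200, 3.3957, 3.7990, 2.7819]

beam 1: φ=-135°, α=195°
  direction (-0.9659, -0.2588); cell (2,1); t to first gridline: x 0.7454, y 2.7432 (then +1.0353 / +3.8637)
    (1,1) via x @ 0.7454  # hit
  → r_1 = 0.7454
beam 2: φ=-90°, α=240°
  direction (-0.5000, -0.8660); cell (2,1); t to first gridline: x 1.4400, y 0.8198 (then +2.0000 / +1.1547)
    (2,0) via y @ 0.8198  # hit
  → r_2 = 0.8198
beam 3: φ=-45°, α=285°
  direction (0.2588, -0.9659); cell (2,1); t to first gridline: x 1.0818, y 0.7350 (then +3.8637 / +1.0353)
    (2,0) via y @ 0.7350  # hit
  → r_3 = 0.7350
beam 4: φ=0°, α=330°
  direction (0.8660, -0.5000); cell (2,1); t to first gridline: x 0.3233, y 1.4200 (then +1.1547 / +2.0000)
    (3,1) via x @ 0.3233
    (3,0) via y @ 1.4200  # hit
  → r_4 = 1.4200
beam 5: φ=45°, α=15°
  direction (0.9659, 0.2588); cell (2,1); t to first gridline: x 0.2899, y 1.1205 (then +1.0353 / +3.8637)
    (3,1) via x @ 0.2899
    (3,2) via y @ 1.1205
    (4,2) via x @ 1.3252
    (5,2) via x @ 2.3604
    (6,2) via x @ 3.3957  # hit
  → r_5 = 3.3957
beam 6: φ=90°, α=60°
  direction (0.5000, 0.8660); cell (2,1); t to first gridline: x 0.5600, y 0.3349 (then +2.0000 / +1.1547)
    (2,2) via y @ 0.3349
    (3,2) via x @ 0.5600
    (3,3) via y @ 1.4896
    (4,3) via x @ 2.5600
    (4,4) via y @ 2.6443
    (4,5) via y @ 3.7990  # hit
  → r_6 = 3.7990
beam 7: φ=135°, α=105°
  direction (-0.2588, 0.9659); cell (2,1); t to first gridline: x 2.7819, y 0.3002 (then +3.8637 / +1.0353)
    (2,2) via y @ 0.3002
    (2,3) via y @ 1.3355
    (2,4) via y @ 2.3708
    (1,4) via x @ 2.7819  # hit
  → r_7 = 2.7819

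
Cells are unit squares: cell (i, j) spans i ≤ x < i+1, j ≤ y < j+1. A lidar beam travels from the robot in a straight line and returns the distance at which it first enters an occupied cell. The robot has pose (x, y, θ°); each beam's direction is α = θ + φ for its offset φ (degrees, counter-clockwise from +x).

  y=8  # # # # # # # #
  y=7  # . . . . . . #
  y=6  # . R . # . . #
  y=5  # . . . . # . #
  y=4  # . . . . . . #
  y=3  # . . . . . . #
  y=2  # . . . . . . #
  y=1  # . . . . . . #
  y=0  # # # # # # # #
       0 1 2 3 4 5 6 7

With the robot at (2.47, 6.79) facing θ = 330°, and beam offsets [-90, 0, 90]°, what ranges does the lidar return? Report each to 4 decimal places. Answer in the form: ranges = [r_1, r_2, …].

ranges = [2.9400, 2.9214, 1.3972]

beam 1: φ=-90°, α=240°
  direction (-0.5000, -0.8660); cell (2,6); t to first gridline: x 0.9400, y 0.9122 (then +2.0000 / +1.1547)
    (2,5) via y @ 0.9122
    (1,5) via x @ 0.9400
    (1,4) via y @ 2.0669
    (0,4) via x @ 2.9400  # hit
  → r_1 = 2.9400
beam 2: φ=0°, α=330°
  direction (0.8660, -0.5000); cell (2,6); t to first gridline: x 0.6120, y 1.5800 (then +1.1547 / +2.0000)
    (3,6) via x @ 0.6120
    (3,5) via y @ 1.5800
    (4,5) via x @ 1.7667
    (5,5) via x @ 2.9214  # hit
  → r_2 = 2.9214
beam 3: φ=90°, α=60°
  direction (0.5000, 0.8660); cell (2,6); t to first gridline: x 1.0600, y 0.2425 (then +2.0000 / +1.1547)
    (2,7) via y @ 0.2425
    (3,7) via x @ 1.0600
    (3,8) via y @ 1.3972  # hit
  → r_3 = 1.3972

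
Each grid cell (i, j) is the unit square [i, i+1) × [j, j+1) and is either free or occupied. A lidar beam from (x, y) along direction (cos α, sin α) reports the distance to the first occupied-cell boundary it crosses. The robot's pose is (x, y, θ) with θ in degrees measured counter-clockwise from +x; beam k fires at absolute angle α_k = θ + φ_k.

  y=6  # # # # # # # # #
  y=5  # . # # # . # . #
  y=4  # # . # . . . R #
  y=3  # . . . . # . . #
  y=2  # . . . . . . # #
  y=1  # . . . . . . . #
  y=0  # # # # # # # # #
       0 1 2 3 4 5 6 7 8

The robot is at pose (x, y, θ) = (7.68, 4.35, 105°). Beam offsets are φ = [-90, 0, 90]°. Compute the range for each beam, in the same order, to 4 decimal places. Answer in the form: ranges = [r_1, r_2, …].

beam 1: φ=-90°, α=15°
  cosα=0.9659 sinα=0.2588 | (7,4) | tMaxX 0.3313 tMaxY 2.5114 | tΔX 1.0353 tΔY 3.8637
    t=0.3313 [x] (8,4) — stop
  → r_1 = 0.3313
beam 2: φ=0°, α=105°
  cosα=-0.2588 sinα=0.9659 | (7,4) | tMaxX 2.6273 tMaxY 0.6729 | tΔX 3.8637 tΔY 1.0353
    t=0.6729 [y] (7,5)
    t=1.7082 [y] (7,6) — stop
  → r_2 = 1.7082
beam 3: φ=90°, α=195°
  cosα=-0.9659 sinα=-0.2588 | (7,4) | tMaxX 0.7040 tMaxY 1.3523 | tΔX 1.0353 tΔY 3.8637
    t=0.7040 [x] (6,4)
    t=1.3523 [y] (6,3)
    t=1.7393 [x] (5,3) — stop
  → r_3 = 1.7393

ranges = [0.3313, 1.7082, 1.7393]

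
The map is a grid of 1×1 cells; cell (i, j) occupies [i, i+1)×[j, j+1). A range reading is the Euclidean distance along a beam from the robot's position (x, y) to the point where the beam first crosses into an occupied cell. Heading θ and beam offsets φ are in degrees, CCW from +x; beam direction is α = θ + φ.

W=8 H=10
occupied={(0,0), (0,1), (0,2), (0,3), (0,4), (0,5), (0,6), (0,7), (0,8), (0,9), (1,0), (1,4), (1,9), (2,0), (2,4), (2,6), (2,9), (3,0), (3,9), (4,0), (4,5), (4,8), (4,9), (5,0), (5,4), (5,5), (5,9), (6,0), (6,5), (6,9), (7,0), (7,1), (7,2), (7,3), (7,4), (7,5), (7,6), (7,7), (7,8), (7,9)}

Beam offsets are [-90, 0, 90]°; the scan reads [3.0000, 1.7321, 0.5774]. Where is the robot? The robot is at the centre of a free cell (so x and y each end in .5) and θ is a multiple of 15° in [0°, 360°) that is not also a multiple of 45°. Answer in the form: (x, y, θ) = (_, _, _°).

(x, y, θ) = (1.5, 2.5, 60°)

Enumerate (i+0.5, j+0.5, θ) over the 40 free cells and 16 admissible headings. For each, cast all 3 beams and compare to the given ranges.
  (6.5, 7.5, 300°): beam 1 = 5.0000 ≠ 3.0000 ✗
  (2.5, 2.5, 330°): beam 1 = 1.7321 ≠ 3.0000 ✗
  (3.5, 6.5, 120°): beam 1 = 4.0415 ≠ 3.0000 ✗
  (1.5, 2.5, 150°): beam 1 = 1.7321 ≠ 3.0000 ✗
  (2.5, 3.5, 165°): beam 1 = 0.5176 ≠ 3.0000 ✗
  …
  (1.5, 2.5, 60°): r_1=3.0000, r_2=1.7321, r_3=0.5774 — all match ✓
No second candidate reproduces the full scan.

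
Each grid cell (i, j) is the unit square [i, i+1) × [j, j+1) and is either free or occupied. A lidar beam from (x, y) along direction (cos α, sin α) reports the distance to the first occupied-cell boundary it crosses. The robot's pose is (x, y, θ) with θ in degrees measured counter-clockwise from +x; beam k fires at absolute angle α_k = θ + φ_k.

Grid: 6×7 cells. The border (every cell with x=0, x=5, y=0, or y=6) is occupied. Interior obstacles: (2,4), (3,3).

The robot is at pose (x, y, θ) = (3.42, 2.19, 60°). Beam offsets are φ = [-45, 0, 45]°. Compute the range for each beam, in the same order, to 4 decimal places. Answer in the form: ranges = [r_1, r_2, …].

ranges = [1.6357, 0.9353, 0.8386]

beam 1: φ=-45°, α=15°
  direction (0.9659, 0.2588); cell (3,2); t to first gridline: x 0.6005, y 3.1296 (then +1.0353 / +3.8637)
    (4,2) via x @ 0.6005
    (5,2) via x @ 1.6357  # hit
  → r_1 = 1.6357
beam 2: φ=0°, α=60°
  direction (0.5000, 0.8660); cell (3,2); t to first gridline: x 1.1600, y 0.9353 (then +2.0000 / +1.1547)
    (3,3) via y @ 0.9353  # hit
  → r_2 = 0.9353
beam 3: φ=45°, α=105°
  direction (-0.2588, 0.9659); cell (3,2); t to first gridline: x 1.6228, y 0.8386 (then +3.8637 / +1.0353)
    (3,3) via y @ 0.8386  # hit
  → r_3 = 0.8386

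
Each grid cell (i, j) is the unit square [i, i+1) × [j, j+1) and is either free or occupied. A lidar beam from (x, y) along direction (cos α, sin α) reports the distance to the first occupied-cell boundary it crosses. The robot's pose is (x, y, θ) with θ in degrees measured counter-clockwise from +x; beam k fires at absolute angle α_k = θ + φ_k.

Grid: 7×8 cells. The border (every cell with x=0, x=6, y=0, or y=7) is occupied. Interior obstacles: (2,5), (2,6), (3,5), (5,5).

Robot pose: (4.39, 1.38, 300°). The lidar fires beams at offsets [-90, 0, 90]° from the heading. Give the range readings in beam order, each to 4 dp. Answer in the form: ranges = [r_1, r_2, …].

ranges = [0.7600, 0.4388, 1.8591]

beam 1: φ=-90°, α=210°
  d=(-0.8660,-0.5000)  start (4,1)  tX=0.4503 tY=0.7600  stride 1/|dx|=1.1547 1/|dy|=2.0000
    cross x-line → (3,1), t=0.4503
    cross y-line → (3,0), t=0.7600 (wall)
  → r_1 = 0.7600
beam 2: φ=0°, α=300°
  d=(0.5000,-0.8660)  start (4,1)  tX=1.2200 tY=0.4388  stride 1/|dx|=2.0000 1/|dy|=1.1547
    cross y-line → (4,0), t=0.4388 (wall)
  → r_2 = 0.4388
beam 3: φ=90°, α=30°
  d=(0.8660,0.5000)  start (4,1)  tX=0.7044 tY=1.2400  stride 1/|dx|=1.1547 1/|dy|=2.0000
    cross x-line → (5,1), t=0.7044
    cross y-line → (5,2), t=1.2400
    cross x-line → (6,2), t=1.8591 (wall)
  → r_3 = 1.8591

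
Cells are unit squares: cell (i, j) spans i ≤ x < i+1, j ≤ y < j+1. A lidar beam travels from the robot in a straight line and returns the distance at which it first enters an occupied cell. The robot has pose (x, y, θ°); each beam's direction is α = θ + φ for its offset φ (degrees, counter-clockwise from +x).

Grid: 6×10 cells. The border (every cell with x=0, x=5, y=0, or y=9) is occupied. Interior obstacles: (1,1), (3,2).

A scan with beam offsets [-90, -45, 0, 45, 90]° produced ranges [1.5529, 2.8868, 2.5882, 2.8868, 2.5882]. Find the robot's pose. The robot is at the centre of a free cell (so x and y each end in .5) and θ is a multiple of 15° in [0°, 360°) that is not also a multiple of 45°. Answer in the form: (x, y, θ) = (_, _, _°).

(x, y, θ) = (3.5, 6.5, 105°)

Enumerate (i+0.5, j+0.5, θ) over the 30 free cells and 16 admissible headings. For each, cast all 5 beams and compare to the given ranges.
  (2.5, 8.5, 285°): beam 2 = 3.0000 ≠ 2.8868 ✗
  (3.5, 7.5, 60°): beam 1 = 1.7321 ≠ 1.5529 ✗
  (3.5, 6.5, 285°): beam 1 = 2.5882 ≠ 1.5529 ✗
  (4.5, 6.5, 195°): beam 1 = 2.5882 ≠ 1.5529 ✗
  (2.5, 5.5, 210°): beam 1 = 3.0000 ≠ 1.5529 ✗
  …
  (3.5, 6.5, 105°): r_1=1.5529, r_2=2.8868, r_3=2.5882, r_4=2.8868, r_5=2.5882 — all match ✓
No second candidate reproduces the full scan.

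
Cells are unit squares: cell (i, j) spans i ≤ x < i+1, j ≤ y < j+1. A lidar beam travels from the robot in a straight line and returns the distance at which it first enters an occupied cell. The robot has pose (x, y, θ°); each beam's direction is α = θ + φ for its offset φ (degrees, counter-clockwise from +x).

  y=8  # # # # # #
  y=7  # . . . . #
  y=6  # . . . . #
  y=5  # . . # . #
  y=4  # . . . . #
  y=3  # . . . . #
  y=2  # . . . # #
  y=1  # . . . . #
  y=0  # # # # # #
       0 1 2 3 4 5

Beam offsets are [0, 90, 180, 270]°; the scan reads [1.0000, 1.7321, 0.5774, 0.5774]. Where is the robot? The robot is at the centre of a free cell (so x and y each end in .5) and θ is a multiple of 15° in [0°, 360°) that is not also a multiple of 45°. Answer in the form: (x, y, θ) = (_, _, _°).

(x, y, θ) = (4.5, 7.5, 150°)

Candidates: 26 free-cell centres × 16 headings = 416 poses. Raycast each; keep the one whose scan matches to 4 dp.
  (3.5, 4.5, 120°): beam 1 = 0.5774 ≠ 1.0000 ✗
  (1.5, 5.5, 195°): beam 1 = 0.5176 ≠ 1.0000 ✗
  (3.5, 6.5, 255°): beam 1 = 0.5176 ≠ 1.0000 ✗
  (4.5, 5.5, 300°): beam 2 = 0.5774 ≠ 1.7321 ✗
  …
  (4.5, 7.5, 150°): r_1=1.0000, r_2=1.7321, r_3=0.5774, r_4=0.5774 — all match ✓
No second candidate reproduces the full scan.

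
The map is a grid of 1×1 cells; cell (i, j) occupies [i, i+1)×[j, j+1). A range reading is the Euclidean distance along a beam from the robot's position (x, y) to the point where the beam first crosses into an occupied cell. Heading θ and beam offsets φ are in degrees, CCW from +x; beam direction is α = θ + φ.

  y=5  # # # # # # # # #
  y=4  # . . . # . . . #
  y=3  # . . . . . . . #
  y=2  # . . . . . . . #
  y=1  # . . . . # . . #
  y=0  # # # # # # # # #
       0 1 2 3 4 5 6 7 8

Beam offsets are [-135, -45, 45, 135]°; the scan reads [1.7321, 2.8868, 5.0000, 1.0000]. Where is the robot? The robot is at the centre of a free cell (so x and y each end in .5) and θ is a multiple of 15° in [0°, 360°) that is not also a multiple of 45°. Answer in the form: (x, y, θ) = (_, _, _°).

The pose lattice has 26·16 = 416 candidates. Test each by forward raycasting.
  (4.5, 1.5, 255°): beam 1 = 4.0415 ≠ 1.7321 ✗
  (1.5, 4.5, 150°): beam 1 = 1.9319 ≠ 1.7321 ✗
  (6.5, 4.5, 75°): beam 1 = 3.0000 ≠ 1.7321 ✗
  (2.5, 1.5, 285°): beam 2 = 0.5774 ≠ 2.8868 ✗
  …
  (6.5, 2.5, 105°): r_1=1.7321, r_2=2.8868, r_3=5.0000, r_4=1.0000 — all match ✓
Only this pose fits every beam.

(x, y, θ) = (6.5, 2.5, 105°)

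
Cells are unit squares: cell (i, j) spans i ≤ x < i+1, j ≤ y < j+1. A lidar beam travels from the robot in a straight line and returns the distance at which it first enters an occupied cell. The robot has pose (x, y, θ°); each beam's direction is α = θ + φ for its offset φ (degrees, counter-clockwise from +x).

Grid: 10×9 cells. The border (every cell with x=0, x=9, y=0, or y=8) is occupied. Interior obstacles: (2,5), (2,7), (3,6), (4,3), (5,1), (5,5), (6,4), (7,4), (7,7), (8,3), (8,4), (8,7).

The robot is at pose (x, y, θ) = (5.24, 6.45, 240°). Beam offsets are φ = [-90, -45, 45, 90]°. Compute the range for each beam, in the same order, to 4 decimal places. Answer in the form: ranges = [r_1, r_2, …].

ranges = [2.5865, 1.2837, 0.4659, 2.9000]

beam 1: φ=-90°, α=150°
  d=(-0.8660,0.5000)  start (5,6)  tX=0.2771 tY=1.1000  stride 1/|dx|=1.1547 1/|dy|=2.0000
    cross x-line → (4,6), t=0.2771
    cross y-line → (4,7), t=1.1000
    cross x-line → (3,7), t=1.4318
    cross x-line → (2,7), t=2.5865 (wall)
  → r_1 = 2.5865
beam 2: φ=-45°, α=195°
  d=(-0.9659,-0.2588)  start (5,6)  tX=0.2485 tY=1.7387  stride 1/|dx|=1.0353 1/|dy|=3.8637
    cross x-line → (4,6), t=0.2485
    cross x-line → (3,6), t=1.2837 (wall)
  → r_2 = 1.2837
beam 3: φ=45°, α=285°
  d=(0.2588,-0.9659)  start (5,6)  tX=2.9364 tY=0.4659  stride 1/|dx|=3.8637 1/|dy|=1.0353
    cross y-line → (5,5), t=0.4659 (wall)
  → r_3 = 0.4659
beam 4: φ=90°, α=330°
  d=(0.8660,-0.5000)  start (5,6)  tX=0.8776 tY=0.9000  stride 1/|dx|=1.1547 1/|dy|=2.0000
    cross x-line → (6,6), t=0.8776
    cross y-line → (6,5), t=0.9000
    cross x-line → (7,5), t=2.0323
    cross y-line → (7,4), t=2.9000 (wall)
  → r_4 = 2.9000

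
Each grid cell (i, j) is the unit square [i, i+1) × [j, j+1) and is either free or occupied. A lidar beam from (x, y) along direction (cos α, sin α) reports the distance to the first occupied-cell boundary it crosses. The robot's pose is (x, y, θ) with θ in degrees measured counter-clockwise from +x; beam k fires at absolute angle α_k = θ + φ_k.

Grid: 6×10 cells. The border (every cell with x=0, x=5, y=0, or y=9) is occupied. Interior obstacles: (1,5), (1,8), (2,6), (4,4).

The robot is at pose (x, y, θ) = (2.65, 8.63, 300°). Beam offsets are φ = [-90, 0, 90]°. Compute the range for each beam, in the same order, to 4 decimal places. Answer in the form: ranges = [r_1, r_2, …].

ranges = [0.7506, 4.1916, 0.7400]

beam 1: φ=-90°, α=210°
  direction (-0.8660, -0.5000); cell (2,8); t to first gridline: x 0.7506, y 1.2600 (then +1.1547 / +2.0000)
    (1,8) via x @ 0.7506  # hit
  → r_1 = 0.7506
beam 2: φ=0°, α=300°
  direction (0.5000, -0.8660); cell (2,8); t to first gridline: x 0.7000, y 0.7275 (then +2.0000 / +1.1547)
    (3,8) via x @ 0.7000
    (3,7) via y @ 0.7275
    (3,6) via y @ 1.8822
    (4,6) via x @ 2.7000
    (4,5) via y @ 3.0369
    (4,4) via y @ 4.1916  # hit
  → r_2 = 4.1916
beam 3: φ=90°, α=30°
  direction (0.8660, 0.5000); cell (2,8); t to first gridline: x 0.4041, y 0.7400 (then +1.1547 / +2.0000)
    (3,8) via x @ 0.4041
    (3,9) via y @ 0.7400  # hit
  → r_3 = 0.7400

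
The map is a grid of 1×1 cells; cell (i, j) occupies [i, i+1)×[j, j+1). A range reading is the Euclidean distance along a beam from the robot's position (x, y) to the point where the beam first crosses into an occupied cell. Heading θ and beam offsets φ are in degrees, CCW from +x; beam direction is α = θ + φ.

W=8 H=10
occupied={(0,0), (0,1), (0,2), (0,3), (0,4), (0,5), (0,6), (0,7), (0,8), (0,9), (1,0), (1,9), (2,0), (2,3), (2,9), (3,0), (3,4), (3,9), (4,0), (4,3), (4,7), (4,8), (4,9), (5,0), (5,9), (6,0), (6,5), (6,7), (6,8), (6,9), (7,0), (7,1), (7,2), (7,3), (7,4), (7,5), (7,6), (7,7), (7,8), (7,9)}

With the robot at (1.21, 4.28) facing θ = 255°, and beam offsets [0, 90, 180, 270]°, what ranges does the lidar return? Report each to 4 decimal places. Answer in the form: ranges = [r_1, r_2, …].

beam 1: φ=0°, α=255°
  cosα=-0.2588 sinα=-0.9659 | (1,4) | tMaxX 0.8114 tMaxY 0.2899 | tΔX 3.8637 tΔY 1.0353
    t=0.2899 [y] (1,3)
    t=0.8114 [x] (0,3) — stop
  → r_1 = 0.8114
beam 2: φ=90°, α=345°
  cosα=0.9659 sinα=-0.2588 | (1,4) | tMaxX 0.8179 tMaxY 1.0818 | tΔX 1.0353 tΔY 3.8637
    t=0.8179 [x] (2,4)
    t=1.0818 [y] (2,3) — stop
  → r_2 = 1.0818
beam 3: φ=180°, α=75°
  cosα=0.2588 sinα=0.9659 | (1,4) | tMaxX 3.0523 tMaxY 0.7454 | tΔX 3.8637 tΔY 1.0353
    t=0.7454 [y] (1,5)
    t=1.7807 [y] (1,6)
    t=2.8160 [y] (1,7)
    t=3.0523 [x] (2,7)
    t=3.8512 [y] (2,8)
    t=4.8865 [y] (2,9) — stop
  → r_3 = 4.8865
beam 4: φ=270°, α=165°
  cosα=-0.9659 sinα=0.2588 | (1,4) | tMaxX 0.2174 tMaxY 2.7819 | tΔX 1.0353 tΔY 3.8637
    t=0.2174 [x] (0,4) — stop
  → r_4 = 0.2174

ranges = [0.8114, 1.0818, 4.8865, 0.2174]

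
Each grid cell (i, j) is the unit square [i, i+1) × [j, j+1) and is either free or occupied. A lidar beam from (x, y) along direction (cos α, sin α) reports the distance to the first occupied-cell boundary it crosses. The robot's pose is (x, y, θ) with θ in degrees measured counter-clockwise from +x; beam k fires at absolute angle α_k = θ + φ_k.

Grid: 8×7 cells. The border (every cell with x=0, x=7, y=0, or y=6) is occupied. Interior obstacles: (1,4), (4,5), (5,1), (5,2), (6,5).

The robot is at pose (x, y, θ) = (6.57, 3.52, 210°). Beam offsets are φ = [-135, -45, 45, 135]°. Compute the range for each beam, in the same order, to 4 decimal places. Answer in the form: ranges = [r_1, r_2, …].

ranges = [1.5322, 4.7312, 2.2023, 0.4452]

beam 1: φ=-135°, α=75°
  direction (0.2588, 0.9659); cell (6,3); t to first gridline: x 1.6614, y 0.4969 (then +3.8637 / +1.0353)
    (6,4) via y @ 0.4969
    (6,5) via y @ 1.5322  # hit
  → r_1 = 1.5322
beam 2: φ=-45°, α=165°
  direction (-0.9659, 0.2588); cell (6,3); t to first gridline: x 0.5901, y 1.8546 (then +1.0353 / +3.8637)
    (5,3) via x @ 0.5901
    (4,3) via x @ 1.6254
    (4,4) via y @ 1.8546
    (3,4) via x @ 2.6607
    (2,4) via x @ 3.6959
    (1,4) via x @ 4.7312  # hit
  → r_2 = 4.7312
beam 3: φ=45°, α=255°
  direction (-0.2588, -0.9659); cell (6,3); t to first gridline: x 2.2023, y 0.5383 (then +3.8637 / +1.0353)
    (6,2) via y @ 0.5383
    (6,1) via y @ 1.5736
    (5,1) via x @ 2.2023  # hit
  → r_3 = 2.2023
beam 4: φ=135°, α=345°
  direction (0.9659, -0.2588); cell (6,3); t to first gridline: x 0.4452, y 2.0091 (then +1.0353 / +3.8637)
    (7,3) via x @ 0.4452  # hit
  → r_4 = 0.4452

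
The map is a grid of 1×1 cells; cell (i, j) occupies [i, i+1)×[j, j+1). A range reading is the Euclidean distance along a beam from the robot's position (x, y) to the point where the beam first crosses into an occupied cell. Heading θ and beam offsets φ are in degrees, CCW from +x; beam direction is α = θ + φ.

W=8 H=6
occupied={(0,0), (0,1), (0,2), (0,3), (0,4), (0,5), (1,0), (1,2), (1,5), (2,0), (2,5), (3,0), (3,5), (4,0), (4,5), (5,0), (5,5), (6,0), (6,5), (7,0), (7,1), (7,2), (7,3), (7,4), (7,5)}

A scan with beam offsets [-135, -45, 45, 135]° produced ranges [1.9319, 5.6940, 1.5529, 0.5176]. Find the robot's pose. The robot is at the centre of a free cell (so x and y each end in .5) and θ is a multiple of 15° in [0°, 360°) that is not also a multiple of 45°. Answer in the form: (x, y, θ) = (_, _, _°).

(x, y, θ) = (6.5, 2.5, 210°)

The pose lattice has 23·16 = 368 candidates. Test each by forward raycasting.
  (4.5, 3.5, 15°): beam 1 = 2.8868 ≠ 1.9319 ✗
  (4.5, 1.5, 150°): beam 1 = 2.5882 ≠ 1.9319 ✗
  (6.5, 3.5, 120°): beam 1 = 0.5176 ≠ 1.9319 ✗
  …
  (6.5, 2.5, 210°): r_1=1.9319, r_2=5.6940, r_3=1.5529, r_4=0.5176 — all match ✓
Unique over the lattice → pose = (6.5, 2.5, 210°).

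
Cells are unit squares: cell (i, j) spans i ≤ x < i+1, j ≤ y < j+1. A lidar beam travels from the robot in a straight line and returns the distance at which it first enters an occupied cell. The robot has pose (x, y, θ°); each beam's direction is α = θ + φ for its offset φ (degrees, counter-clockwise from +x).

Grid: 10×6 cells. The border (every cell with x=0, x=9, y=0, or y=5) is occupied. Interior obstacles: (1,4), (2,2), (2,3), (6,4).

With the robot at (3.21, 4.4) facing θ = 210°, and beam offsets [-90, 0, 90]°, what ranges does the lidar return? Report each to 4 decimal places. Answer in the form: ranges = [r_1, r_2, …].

ranges = [0.6928, 0.8000, 3.9260]

beam 1: φ=-90°, α=120°
  direction (-0.5000, 0.8660); cell (3,4); t to first gridline: x 0.4200, y 0.6928 (then +2.0000 / +1.1547)
    (2,4) via x @ 0.4200
    (2,5) via y @ 0.6928  # hit
  → r_1 = 0.6928
beam 2: φ=0°, α=210°
  direction (-0.8660, -0.5000); cell (3,4); t to first gridline: x 0.2425, y 0.8000 (then +1.1547 / +2.0000)
    (2,4) via x @ 0.2425
    (2,3) via y @ 0.8000  # hit
  → r_2 = 0.8000
beam 3: φ=90°, α=300°
  direction (0.5000, -0.8660); cell (3,4); t to first gridline: x 1.5800, y 0.4619 (then +2.0000 / +1.1547)
    (3,3) via y @ 0.4619
    (4,3) via x @ 1.5800
    (4,2) via y @ 1.6166
    (4,1) via y @ 2.7713
    (5,1) via x @ 3.5800
    (5,0) via y @ 3.9260  # hit
  → r_3 = 3.9260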